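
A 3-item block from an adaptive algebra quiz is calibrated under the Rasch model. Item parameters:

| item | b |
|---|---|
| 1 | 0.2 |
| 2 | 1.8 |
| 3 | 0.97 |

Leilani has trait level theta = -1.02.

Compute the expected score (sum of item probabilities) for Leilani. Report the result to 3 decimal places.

0.404

P(theta) = 1 / (1 + exp(−(theta − b)))
P_1 = 1/(1+e^{1.2200}) = 0.2279
P_2 = 1/(1+e^{2.8200}) = 0.0563
P_3 = 1/(1+e^{1.9900}) = 0.1203
E[score] = 0.2279 + 0.0563 + 0.1203 = 0.4044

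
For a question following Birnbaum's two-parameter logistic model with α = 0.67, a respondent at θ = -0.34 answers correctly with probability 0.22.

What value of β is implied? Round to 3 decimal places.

P(θ) = 1 / (1 + exp(−α(θ − β)))
logit(0.22) = ln(0.22/0.78) = -1.2657
β = θ − logit/(α) = -0.34 − (-1.2657)/0.6700 = 1.5491

1.549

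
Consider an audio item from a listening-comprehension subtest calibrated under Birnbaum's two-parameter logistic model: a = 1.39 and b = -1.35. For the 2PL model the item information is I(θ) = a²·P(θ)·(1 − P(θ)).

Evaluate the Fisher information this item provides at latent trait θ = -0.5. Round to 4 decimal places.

0.3471

P = 1/(1+e^{-1.1815}) = 0.7652
P(1−P) = 0.7652 × 0.2348 = 0.1797
I = a² × P(1−P) = 1.39² × 0.1797 = 0.34712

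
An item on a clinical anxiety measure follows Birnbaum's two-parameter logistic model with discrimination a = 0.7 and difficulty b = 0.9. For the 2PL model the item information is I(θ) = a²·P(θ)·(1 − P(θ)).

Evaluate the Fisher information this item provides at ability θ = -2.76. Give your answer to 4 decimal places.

0.0326

P = 1/(1+e^{2.5620}) = 0.0716
P(1−P) = 0.0716 × 0.9284 = 0.0665
I = a² × P(1−P) = 0.7² × 0.0665 = 0.03258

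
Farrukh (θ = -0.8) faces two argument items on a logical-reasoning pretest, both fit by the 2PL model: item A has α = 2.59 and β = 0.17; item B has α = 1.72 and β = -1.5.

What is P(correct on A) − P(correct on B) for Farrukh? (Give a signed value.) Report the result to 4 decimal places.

-0.6942

P(θ) = 1 / (1 + exp(−α(θ − β)))
P_A = 0.0750
P_B = 0.7692
P_A − P_B = -0.6942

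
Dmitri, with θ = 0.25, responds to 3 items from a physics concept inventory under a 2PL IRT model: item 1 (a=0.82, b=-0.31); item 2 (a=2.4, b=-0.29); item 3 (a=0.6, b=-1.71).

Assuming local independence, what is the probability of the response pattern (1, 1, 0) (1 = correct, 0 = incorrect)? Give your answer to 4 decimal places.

0.1134

P(θ) = 1 / (1 + exp(−a(θ − b)))
P_1 = 1/(1+e^{-0.4592}) = 0.6128
P_2 = 1/(1+e^{-1.2960}) = 0.7852
P_3 = 1/(1+e^{-1.1760}) = 0.7642
L = P_1 × P_2 × (1−P_3) = 0.6128 × 0.7852 × 0.2358 = 0.11345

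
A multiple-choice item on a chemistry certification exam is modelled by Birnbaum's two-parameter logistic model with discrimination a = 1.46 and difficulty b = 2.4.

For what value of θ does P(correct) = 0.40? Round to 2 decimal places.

P(θ) = 1 / (1 + exp(−a(θ − b)))
logit = ln(0.4000/0.6000) = -0.4055
θ = b + logit/(a) = 2.4 + (-0.4055)/1.4600 = 2.1223

2.12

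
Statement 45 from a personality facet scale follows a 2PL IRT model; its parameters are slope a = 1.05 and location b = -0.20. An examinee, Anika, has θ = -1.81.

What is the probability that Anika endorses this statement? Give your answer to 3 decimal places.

P(θ) = 1 / (1 + exp(−a(θ − b)))
Exponent: 1.05 × (-1.81 − (-0.20)) = -1.6905
1/(1 + e^{1.6905}) = 0.1557

0.156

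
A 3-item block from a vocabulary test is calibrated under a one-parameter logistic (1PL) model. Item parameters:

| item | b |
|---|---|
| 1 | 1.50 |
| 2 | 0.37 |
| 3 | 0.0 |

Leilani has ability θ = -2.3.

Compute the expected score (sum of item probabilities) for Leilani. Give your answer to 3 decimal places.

0.178

P(θ) = 1 / (1 + exp(−(θ − b)))
P_1 = 1/(1+e^{3.8000}) = 0.0219
P_2 = 1/(1+e^{2.6700}) = 0.0648
P_3 = 1/(1+e^{2.3000}) = 0.0911
E[score] = 0.0219 + 0.0648 + 0.0911 = 0.1778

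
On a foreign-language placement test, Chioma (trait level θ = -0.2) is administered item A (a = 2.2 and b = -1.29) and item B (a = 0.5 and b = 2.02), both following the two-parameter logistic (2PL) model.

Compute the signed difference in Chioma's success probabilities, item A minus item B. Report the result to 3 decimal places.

0.669

P(θ) = 1 / (1 + exp(−a(θ − b)))
P_A = 0.9167
P_B = 0.2479
P_A − P_B = 0.6688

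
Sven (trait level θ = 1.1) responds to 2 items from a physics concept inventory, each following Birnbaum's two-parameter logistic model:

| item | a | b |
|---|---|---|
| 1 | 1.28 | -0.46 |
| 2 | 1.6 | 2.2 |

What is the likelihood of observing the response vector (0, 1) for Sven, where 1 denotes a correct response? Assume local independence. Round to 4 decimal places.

P(θ) = 1 / (1 + exp(−a(θ − b)))
P_1 = 1/(1+e^{-1.9968}) = 0.8805
P_2 = 1/(1+e^{1.7600}) = 0.1468
L = (1−P_1) × P_2 = 0.1195 × 0.1468 = 0.01755

0.0175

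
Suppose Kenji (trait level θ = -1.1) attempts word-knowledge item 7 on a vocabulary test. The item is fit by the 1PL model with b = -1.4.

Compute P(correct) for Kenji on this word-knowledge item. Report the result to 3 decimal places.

P(θ) = 1 / (1 + exp(−(θ − b)))
Exponent: (-1.1 − (-1.4)) = 0.3000
1/(1 + e^{-0.3000}) = 0.5744
P = 0.5744

0.574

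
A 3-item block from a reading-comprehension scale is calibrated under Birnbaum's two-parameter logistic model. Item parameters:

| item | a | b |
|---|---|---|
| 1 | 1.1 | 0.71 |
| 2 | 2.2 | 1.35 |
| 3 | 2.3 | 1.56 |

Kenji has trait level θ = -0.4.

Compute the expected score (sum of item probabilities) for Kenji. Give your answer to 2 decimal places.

P(θ) = 1 / (1 + exp(−a(θ − b)))
P_1 = 1/(1+e^{1.2210}) = 0.2278
P_2 = 1/(1+e^{3.8500}) = 0.0208
P_3 = 1/(1+e^{4.5080}) = 0.0109
E[score] = 0.2278 + 0.0208 + 0.0109 = 0.2595

0.26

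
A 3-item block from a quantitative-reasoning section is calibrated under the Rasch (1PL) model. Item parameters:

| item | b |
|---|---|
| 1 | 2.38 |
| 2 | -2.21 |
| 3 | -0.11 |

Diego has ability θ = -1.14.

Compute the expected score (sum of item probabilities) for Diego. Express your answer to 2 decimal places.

1.04

P(θ) = 1 / (1 + exp(−(θ − b)))
P_1 = 1/(1+e^{3.5200}) = 0.0287
P_2 = 1/(1+e^{-1.0700}) = 0.7446
P_3 = 1/(1+e^{1.0300}) = 0.2631
E[score] = 0.0287 + 0.7446 + 0.2631 = 1.0364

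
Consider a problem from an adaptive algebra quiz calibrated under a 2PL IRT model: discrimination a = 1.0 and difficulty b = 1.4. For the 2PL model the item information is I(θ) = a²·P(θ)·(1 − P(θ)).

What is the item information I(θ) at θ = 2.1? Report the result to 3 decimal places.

P = 1/(1+e^{-0.7000}) = 0.6682
P(1−P) = 0.6682 × 0.3318 = 0.2217
I = a² × P(1−P) = 1.0² × 0.2217 = 0.22171

0.222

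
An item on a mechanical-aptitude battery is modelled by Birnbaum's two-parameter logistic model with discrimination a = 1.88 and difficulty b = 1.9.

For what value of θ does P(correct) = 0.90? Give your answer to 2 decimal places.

3.07

P(θ) = 1 / (1 + exp(−a(θ − b)))
logit = ln(0.9000/0.1000) = 2.1972
θ = b + logit/(a) = 1.9 + 2.1972/1.8800 = 3.0687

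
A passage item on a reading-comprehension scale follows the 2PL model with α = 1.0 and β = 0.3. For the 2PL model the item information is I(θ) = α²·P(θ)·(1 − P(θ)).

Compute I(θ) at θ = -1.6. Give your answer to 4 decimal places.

P = 1/(1+e^{1.9000}) = 0.1301
P(1−P) = 0.1301 × 0.8699 = 0.1132
I = α² × P(1−P) = 1.0² × 0.1132 = 0.11318

0.1132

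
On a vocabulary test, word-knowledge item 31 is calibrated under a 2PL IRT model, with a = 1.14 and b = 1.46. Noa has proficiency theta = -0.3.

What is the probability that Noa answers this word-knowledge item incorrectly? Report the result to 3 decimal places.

0.881

P(theta) = 1 / (1 + exp(−a(theta − b)))
Exponent: 1.14 × (-0.3 − 1.46) = -2.0064
1/(1 + e^{2.0064}) = 0.1185
P(incorrect) = 1 − 0.1185 = 0.8815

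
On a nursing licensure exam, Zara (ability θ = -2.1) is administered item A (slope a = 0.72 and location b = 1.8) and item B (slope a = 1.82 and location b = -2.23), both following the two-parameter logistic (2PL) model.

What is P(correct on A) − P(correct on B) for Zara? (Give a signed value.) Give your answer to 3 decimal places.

P(θ) = 1 / (1 + exp(−a(θ − b)))
P_A = 0.0569
P_B = 0.5589
P_A − P_B = -0.5020

-0.502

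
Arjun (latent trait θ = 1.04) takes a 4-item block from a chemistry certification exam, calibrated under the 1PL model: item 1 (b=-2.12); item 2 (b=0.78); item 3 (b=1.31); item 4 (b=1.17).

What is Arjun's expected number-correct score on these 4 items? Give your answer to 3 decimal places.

2.424

P(θ) = 1 / (1 + exp(−(θ − b)))
P_1 = 1/(1+e^{-3.1600}) = 0.9593
P_2 = 1/(1+e^{-0.2600}) = 0.5646
P_3 = 1/(1+e^{0.2700}) = 0.4329
P_4 = 1/(1+e^{0.1300}) = 0.4675
E[score] = 0.9593 + 0.5646 + 0.4329 + 0.4675 = 2.4244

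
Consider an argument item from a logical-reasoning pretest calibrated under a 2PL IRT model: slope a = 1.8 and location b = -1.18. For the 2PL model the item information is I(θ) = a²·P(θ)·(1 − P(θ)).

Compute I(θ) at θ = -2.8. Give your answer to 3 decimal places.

P = 1/(1+e^{2.9160}) = 0.0514
P(1−P) = 0.0514 × 0.9486 = 0.0487
I = a² × P(1−P) = 1.8² × 0.0487 = 0.15788

0.158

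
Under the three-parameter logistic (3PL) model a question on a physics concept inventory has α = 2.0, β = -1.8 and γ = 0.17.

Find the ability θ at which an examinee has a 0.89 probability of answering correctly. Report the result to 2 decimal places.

-0.86

P(θ) = γ + (1 − γ) · 1 / (1 + exp(−α(θ − β)))
Remove guessing floor: (0.89 − 0.17)/(1 − 0.17) = 0.8675
logit = ln(0.8675/0.1325) = 1.8788
θ = β + logit/(α) = -1.8 + 1.8788/2.0000 = -0.8606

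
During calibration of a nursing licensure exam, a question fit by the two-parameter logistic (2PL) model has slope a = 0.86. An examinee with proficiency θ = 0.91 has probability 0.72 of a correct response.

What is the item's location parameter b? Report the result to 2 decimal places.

P(θ) = 1 / (1 + exp(−a(θ − b)))
logit(0.72) = ln(0.72/0.28) = 0.9445
b = θ − logit/(a) = 0.91 − 0.9445/0.8600 = -0.1882

-0.19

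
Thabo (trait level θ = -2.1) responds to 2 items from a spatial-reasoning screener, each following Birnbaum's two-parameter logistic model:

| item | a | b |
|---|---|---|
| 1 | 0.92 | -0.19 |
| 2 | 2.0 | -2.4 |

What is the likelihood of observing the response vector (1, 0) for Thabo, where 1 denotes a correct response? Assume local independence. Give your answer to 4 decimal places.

P(θ) = 1 / (1 + exp(−a(θ − b)))
P_1 = 1/(1+e^{1.7572}) = 0.1471
P_2 = 1/(1+e^{-0.6000}) = 0.6457
L = P_1 × (1−P_2) = 0.1471 × 0.3543 = 0.05214

0.0521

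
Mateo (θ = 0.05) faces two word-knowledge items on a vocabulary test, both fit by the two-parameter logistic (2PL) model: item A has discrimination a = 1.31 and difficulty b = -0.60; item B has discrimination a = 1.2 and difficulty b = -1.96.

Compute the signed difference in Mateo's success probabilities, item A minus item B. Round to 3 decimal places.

P(θ) = 1 / (1 + exp(−a(θ − b)))
P_A = 0.7009
P_B = 0.9177
P_A − P_B = -0.2169

-0.217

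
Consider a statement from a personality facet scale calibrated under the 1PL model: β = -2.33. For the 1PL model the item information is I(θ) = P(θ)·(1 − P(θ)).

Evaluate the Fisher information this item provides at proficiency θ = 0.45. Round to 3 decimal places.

P = 1/(1+e^{-2.7800}) = 0.9416
P(1−P) = 0.9416 × 0.0584 = 0.0550
I = P(1−P) = 0.05500

0.055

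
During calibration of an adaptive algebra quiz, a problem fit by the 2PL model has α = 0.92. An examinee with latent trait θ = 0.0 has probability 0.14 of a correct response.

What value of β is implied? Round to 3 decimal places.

1.973

P(θ) = 1 / (1 + exp(−α(θ − β)))
logit(0.14) = ln(0.14/0.86) = -1.8153
β = θ − logit/(α) = 0.0 − (-1.8153)/0.9200 = 1.9731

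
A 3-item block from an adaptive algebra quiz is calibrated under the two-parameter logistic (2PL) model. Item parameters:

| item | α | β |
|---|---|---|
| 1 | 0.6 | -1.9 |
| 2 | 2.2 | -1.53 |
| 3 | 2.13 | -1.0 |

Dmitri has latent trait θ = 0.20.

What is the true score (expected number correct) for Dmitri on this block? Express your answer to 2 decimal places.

2.69

P(θ) = 1 / (1 + exp(−α(θ − β)))
P_1 = 1/(1+e^{-1.2600}) = 0.7790
P_2 = 1/(1+e^{-3.8060}) = 0.9782
P_3 = 1/(1+e^{-2.5560}) = 0.9280
E[score] = 0.7790 + 0.9782 + 0.9280 = 2.6852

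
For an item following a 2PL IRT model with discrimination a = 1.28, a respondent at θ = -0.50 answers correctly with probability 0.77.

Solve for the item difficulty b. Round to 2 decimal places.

P(θ) = 1 / (1 + exp(−a(θ − b)))
logit(0.77) = ln(0.77/0.23) = 1.2083
b = θ − logit/(a) = -0.50 − 1.2083/1.2800 = -1.4440

-1.44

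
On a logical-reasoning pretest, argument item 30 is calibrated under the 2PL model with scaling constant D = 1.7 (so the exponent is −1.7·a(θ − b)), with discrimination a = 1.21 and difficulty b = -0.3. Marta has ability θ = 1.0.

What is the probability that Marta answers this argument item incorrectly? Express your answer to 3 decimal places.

0.065

P(θ) = 1 / (1 + exp(−D·a(θ − b)))
Exponent: 1.7 × 1.21 × (1.0 − (-0.3)) = 2.6741
1/(1 + e^{-2.6741}) = 0.9355
P = 0.9355
P(incorrect) = 1 − 0.9355 = 0.0645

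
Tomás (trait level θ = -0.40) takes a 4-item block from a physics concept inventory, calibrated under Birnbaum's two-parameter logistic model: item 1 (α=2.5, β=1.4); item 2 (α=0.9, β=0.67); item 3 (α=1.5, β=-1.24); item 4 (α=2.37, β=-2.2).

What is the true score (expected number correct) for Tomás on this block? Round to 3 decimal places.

2.052

P(θ) = 1 / (1 + exp(−α(θ − β)))
P_1 = 1/(1+e^{4.5000}) = 0.0110
P_2 = 1/(1+e^{0.9630}) = 0.2763
P_3 = 1/(1+e^{-1.2600}) = 0.7790
P_4 = 1/(1+e^{-4.2660}) = 0.9862
E[score] = 0.0110 + 0.2763 + 0.7790 + 0.9862 = 2.0524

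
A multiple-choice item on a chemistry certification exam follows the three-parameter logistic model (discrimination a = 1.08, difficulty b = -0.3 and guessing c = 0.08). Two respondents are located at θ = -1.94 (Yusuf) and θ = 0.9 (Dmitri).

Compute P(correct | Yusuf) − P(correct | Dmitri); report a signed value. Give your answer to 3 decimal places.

P(θ) = c + (1 − c) · 1 / (1 + exp(−a(θ − b)))
P(Yusuf) = 0.2138  [exponent -1.7712]
P(Dmitri) = 0.8023  [exponent 1.2960]
Difference = 0.2138 − 0.8023 = -0.5886

-0.589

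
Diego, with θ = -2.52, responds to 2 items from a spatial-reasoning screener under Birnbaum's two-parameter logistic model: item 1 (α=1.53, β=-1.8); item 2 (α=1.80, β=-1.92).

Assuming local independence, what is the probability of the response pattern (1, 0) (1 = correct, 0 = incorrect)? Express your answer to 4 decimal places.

P(θ) = 1 / (1 + exp(−α(θ − β)))
P_1 = 1/(1+e^{1.1016}) = 0.2494
P_2 = 1/(1+e^{1.0800}) = 0.2535
L = P_1 × (1−P_2) = 0.2494 × 0.7465 = 0.18621

0.1862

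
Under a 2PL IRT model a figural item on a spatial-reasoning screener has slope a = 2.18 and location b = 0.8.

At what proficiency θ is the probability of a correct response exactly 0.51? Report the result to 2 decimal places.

0.82

P(θ) = 1 / (1 + exp(−a(θ − b)))
logit = ln(0.5100/0.4900) = 0.0400
θ = b + logit/(a) = 0.8 + 0.0400/2.1800 = 0.8184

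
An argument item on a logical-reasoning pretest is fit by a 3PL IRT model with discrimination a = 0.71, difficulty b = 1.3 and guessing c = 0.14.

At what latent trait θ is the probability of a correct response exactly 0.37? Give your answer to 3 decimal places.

-0.119

P(θ) = c + (1 − c) · 1 / (1 + exp(−a(θ − b)))
Remove guessing floor: (0.37 − 0.14)/(1 − 0.14) = 0.2674
logit = ln(0.2674/0.7326) = -1.0076
θ = b + logit/(a) = 1.3 + (-1.0076)/0.7100 = -0.1192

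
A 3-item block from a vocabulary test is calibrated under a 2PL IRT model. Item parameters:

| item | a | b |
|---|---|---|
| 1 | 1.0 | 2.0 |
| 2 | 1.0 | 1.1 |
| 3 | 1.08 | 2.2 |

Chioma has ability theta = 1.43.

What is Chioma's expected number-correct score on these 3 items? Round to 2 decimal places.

1.25

P(theta) = 1 / (1 + exp(−a(theta − b)))
P_1 = 1/(1+e^{0.5700}) = 0.3612
P_2 = 1/(1+e^{-0.3300}) = 0.5818
P_3 = 1/(1+e^{0.8316}) = 0.3033
E[score] = 0.3612 + 0.5818 + 0.3033 = 1.2463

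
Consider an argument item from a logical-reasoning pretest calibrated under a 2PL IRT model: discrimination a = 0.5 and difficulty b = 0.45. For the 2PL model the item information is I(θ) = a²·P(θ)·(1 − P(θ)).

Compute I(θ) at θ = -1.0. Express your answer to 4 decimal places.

P = 1/(1+e^{0.7250}) = 0.3263
P(1−P) = 0.3263 × 0.6737 = 0.2198
I = a² × P(1−P) = 0.5² × 0.2198 = 0.05496

0.0550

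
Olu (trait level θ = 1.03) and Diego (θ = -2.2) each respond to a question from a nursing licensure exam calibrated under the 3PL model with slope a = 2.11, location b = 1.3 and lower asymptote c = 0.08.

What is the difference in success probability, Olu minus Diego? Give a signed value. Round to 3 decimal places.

P(θ) = c + (1 − c) · 1 / (1 + exp(−a(θ − b)))
P(Olu) = 0.4124  [exponent -0.5697]
P(Diego) = 0.0806  [exponent -7.3850]
Difference = 0.4124 − 0.0806 = 0.3318

0.332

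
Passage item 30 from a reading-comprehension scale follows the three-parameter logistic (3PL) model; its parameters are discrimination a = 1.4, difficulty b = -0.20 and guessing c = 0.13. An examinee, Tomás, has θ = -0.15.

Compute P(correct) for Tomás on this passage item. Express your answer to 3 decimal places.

0.580

P(θ) = c + (1 − c) · 1 / (1 + exp(−a(θ − b)))
Exponent: 1.4 × (-0.15 − (-0.20)) = 0.0700
1/(1 + e^{-0.0700}) = 0.5175
P = 0.13 + 0.87 × 0.5175 = 0.5802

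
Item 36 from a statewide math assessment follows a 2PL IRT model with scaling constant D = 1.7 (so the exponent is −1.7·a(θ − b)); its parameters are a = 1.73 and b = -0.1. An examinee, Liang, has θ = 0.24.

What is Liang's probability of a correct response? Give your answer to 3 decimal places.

P(θ) = 1 / (1 + exp(−D·a(θ − b)))
Exponent: 1.7 × 1.73 × (0.24 − (-0.1)) = 0.9999
1/(1 + e^{-0.9999}) = 0.7310
P = 0.7310

0.731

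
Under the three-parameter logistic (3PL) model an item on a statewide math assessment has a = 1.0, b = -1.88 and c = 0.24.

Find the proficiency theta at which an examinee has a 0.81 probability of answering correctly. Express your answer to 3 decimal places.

P(theta) = c + (1 − c) · 1 / (1 + exp(−a(theta − b)))
Remove guessing floor: (0.81 − 0.24)/(1 − 0.24) = 0.7500
logit = ln(0.7500/0.2500) = 1.0986
theta = b + logit/(a) = -1.88 + 1.0986/1.0000 = -0.7814

-0.781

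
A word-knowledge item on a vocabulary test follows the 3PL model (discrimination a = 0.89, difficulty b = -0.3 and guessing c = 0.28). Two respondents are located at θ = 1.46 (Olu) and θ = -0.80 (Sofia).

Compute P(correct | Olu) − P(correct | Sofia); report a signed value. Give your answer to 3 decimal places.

P(θ) = c + (1 − c) · 1 / (1 + exp(−a(θ − b)))
P(Olu) = 0.8756  [exponent 1.5664]
P(Sofia) = 0.5612  [exponent -0.4450]
Difference = 0.8756 − 0.5612 = 0.3144

0.314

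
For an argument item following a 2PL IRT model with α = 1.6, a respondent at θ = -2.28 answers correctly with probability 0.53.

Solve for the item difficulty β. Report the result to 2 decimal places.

P(θ) = 1 / (1 + exp(−α(θ − β)))
logit(0.53) = ln(0.53/0.47) = 0.1201
β = θ − logit/(α) = -2.28 − 0.1201/1.6000 = -2.3551

-2.36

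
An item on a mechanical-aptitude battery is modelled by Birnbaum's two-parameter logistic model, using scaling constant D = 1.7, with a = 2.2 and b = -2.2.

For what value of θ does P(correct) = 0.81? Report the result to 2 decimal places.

-1.81

P(θ) = 1 / (1 + exp(−D·a(θ − b)))
logit = ln(0.8100/0.1900) = 1.4500
θ = b + logit/(1.7·a) = -2.2 + 1.4500/3.7400 = -1.8123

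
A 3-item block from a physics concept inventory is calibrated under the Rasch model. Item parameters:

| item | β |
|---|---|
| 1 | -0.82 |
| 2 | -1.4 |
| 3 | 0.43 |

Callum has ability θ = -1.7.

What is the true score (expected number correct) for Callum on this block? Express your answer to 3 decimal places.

P(θ) = 1 / (1 + exp(−(θ − β)))
P_1 = 1/(1+e^{0.8800}) = 0.2932
P_2 = 1/(1+e^{0.3000}) = 0.4256
P_3 = 1/(1+e^{2.1300}) = 0.1062
E[score] = 0.2932 + 0.4256 + 0.1062 = 0.8250

0.825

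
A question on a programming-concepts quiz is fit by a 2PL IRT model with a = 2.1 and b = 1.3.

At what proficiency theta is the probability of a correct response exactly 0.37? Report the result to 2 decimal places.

P(theta) = 1 / (1 + exp(−a(theta − b)))
logit = ln(0.3700/0.6300) = -0.5322
theta = b + logit/(a) = 1.3 + (-0.5322)/2.1000 = 1.0466

1.05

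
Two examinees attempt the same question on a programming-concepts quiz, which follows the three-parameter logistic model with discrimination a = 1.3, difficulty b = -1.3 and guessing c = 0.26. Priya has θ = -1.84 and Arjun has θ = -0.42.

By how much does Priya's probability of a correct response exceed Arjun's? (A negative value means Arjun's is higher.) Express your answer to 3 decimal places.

P(θ) = c + (1 − c) · 1 / (1 + exp(−a(θ − b)))
P(Priya) = 0.5052  [exponent -0.7020]
P(Arjun) = 0.8212  [exponent 1.1440]
Difference = 0.5052 − 0.8212 = -0.3160

-0.316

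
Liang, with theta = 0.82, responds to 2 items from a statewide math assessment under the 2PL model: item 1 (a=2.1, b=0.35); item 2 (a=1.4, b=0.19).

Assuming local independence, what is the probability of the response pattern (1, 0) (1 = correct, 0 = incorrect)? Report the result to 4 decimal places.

P(theta) = 1 / (1 + exp(−a(theta − b)))
P_1 = 1/(1+e^{-0.9870}) = 0.7285
P_2 = 1/(1+e^{-0.8820}) = 0.7072
L = P_1 × (1−P_2) = 0.7285 × 0.2928 = 0.21328

0.2133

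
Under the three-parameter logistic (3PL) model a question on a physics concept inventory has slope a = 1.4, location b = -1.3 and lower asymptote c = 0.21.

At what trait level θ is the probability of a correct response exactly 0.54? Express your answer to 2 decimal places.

-1.54

P(θ) = c + (1 − c) · 1 / (1 + exp(−a(θ − b)))
Remove guessing floor: (0.54 − 0.21)/(1 − 0.21) = 0.4177
logit = ln(0.4177/0.5823) = -0.3321
θ = b + logit/(a) = -1.3 + (-0.3321)/1.4000 = -1.5372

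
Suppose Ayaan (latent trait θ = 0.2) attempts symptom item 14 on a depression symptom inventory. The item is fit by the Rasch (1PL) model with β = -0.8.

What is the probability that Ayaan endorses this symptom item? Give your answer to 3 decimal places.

P(θ) = 1 / (1 + exp(−(θ − β)))
Exponent: (0.2 − (-0.8)) = 1.0000
1/(1 + e^{-1.0000}) = 0.7311
P = 0.7311

0.731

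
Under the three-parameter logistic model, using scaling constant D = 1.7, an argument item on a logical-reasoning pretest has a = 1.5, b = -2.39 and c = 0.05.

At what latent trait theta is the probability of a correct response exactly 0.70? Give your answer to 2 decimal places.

P(theta) = c + (1 − c) · 1 / (1 + exp(−D·a(theta − b)))
Remove guessing floor: (0.70 − 0.05)/(1 − 0.05) = 0.6842
logit = ln(0.6842/0.3158) = 0.7732
theta = b + logit/(1.7·a) = -2.39 + 0.7732/2.5500 = -2.0868

-2.09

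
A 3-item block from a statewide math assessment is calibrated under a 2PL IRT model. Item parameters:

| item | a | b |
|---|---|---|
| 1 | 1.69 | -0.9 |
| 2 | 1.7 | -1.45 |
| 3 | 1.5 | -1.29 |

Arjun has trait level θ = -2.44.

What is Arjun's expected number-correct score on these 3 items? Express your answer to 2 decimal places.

0.38

P(θ) = 1 / (1 + exp(−a(θ − b)))
P_1 = 1/(1+e^{2.6026}) = 0.0690
P_2 = 1/(1+e^{1.6830}) = 0.1567
P_3 = 1/(1+e^{1.7250}) = 0.1512
E[score] = 0.0690 + 0.1567 + 0.1512 = 0.3769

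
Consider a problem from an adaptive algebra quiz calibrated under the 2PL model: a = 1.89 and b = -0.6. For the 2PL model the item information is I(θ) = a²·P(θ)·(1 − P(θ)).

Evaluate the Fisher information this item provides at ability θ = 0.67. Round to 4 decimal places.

0.2723

P = 1/(1+e^{-2.4003}) = 0.9169
P(1−P) = 0.9169 × 0.0831 = 0.0762
I = a² × P(1−P) = 1.89² × 0.0762 = 0.27232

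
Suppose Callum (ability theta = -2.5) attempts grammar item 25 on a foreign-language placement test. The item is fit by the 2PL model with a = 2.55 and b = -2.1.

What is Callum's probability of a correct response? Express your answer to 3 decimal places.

P(theta) = 1 / (1 + exp(−a(theta − b)))
Exponent: 2.55 × (-2.5 − (-2.1)) = -1.0200
1/(1 + e^{1.0200}) = 0.2650

0.265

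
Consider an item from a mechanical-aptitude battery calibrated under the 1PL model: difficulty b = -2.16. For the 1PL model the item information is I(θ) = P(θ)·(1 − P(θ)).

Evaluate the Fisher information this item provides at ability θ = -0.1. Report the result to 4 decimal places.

P = 1/(1+e^{-2.0600}) = 0.8870
P(1−P) = 0.8870 × 0.1130 = 0.1003
I = P(1−P) = 0.10027

0.1003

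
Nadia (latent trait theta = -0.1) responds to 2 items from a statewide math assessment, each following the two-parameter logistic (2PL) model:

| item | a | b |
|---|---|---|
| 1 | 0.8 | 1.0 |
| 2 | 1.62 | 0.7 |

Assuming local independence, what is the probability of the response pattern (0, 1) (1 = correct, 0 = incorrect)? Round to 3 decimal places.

0.152

P(theta) = 1 / (1 + exp(−a(theta − b)))
P_1 = 1/(1+e^{0.8800}) = 0.2932
P_2 = 1/(1+e^{1.2960}) = 0.2148
L = (1−P_1) × P_2 = 0.7068 × 0.2148 = 0.15185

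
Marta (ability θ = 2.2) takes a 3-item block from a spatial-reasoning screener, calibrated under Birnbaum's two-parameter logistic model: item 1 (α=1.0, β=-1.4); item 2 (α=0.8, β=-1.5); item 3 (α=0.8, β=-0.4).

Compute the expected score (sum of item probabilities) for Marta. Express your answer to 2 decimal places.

P(θ) = 1 / (1 + exp(−α(θ − β)))
P_1 = 1/(1+e^{-3.6000}) = 0.9734
P_2 = 1/(1+e^{-2.9600}) = 0.9507
P_3 = 1/(1+e^{-2.0800}) = 0.8889
E[score] = 0.9734 + 0.9507 + 0.8889 = 2.8131

2.81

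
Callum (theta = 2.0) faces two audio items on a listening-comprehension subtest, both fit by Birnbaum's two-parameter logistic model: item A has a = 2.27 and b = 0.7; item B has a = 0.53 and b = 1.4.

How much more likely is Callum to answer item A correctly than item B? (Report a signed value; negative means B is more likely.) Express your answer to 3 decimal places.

P(theta) = 1 / (1 + exp(−a(theta − b)))
P_A = 0.9503
P_B = 0.5788
P_A − P_B = 0.3715

0.371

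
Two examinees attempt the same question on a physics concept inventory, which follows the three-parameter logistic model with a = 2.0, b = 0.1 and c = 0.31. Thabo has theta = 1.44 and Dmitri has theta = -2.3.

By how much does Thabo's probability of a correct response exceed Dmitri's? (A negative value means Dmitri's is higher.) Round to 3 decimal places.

0.640

P(theta) = c + (1 − c) · 1 / (1 + exp(−a(theta − b)))
P(Thabo) = 0.9557  [exponent 2.6800]
P(Dmitri) = 0.3156  [exponent -4.8000]
Difference = 0.9557 − 0.3156 = 0.6401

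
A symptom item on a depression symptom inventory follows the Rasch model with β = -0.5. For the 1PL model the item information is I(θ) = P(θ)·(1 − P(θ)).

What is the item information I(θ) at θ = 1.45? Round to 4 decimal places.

P = 1/(1+e^{-1.9500}) = 0.8754
P(1−P) = 0.8754 × 0.1246 = 0.1090
I = P(1−P) = 0.10904

0.1090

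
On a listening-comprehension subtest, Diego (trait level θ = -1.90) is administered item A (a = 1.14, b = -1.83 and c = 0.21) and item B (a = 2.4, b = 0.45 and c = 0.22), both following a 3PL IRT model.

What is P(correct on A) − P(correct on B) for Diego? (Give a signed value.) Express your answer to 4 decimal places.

0.3665

P(θ) = c + (1 − c) · 1 / (1 + exp(−a(θ − b)))
P_A = 0.5892
P_B = 0.2228
P_A − P_B = 0.3665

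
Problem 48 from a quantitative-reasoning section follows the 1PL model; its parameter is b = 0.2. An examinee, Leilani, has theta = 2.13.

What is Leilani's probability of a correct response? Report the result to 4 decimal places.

0.8732

P(theta) = 1 / (1 + exp(−(theta − b)))
Exponent: (2.13 − 0.2) = 1.9300
1/(1 + e^{-1.9300}) = 0.8732
P = 0.8732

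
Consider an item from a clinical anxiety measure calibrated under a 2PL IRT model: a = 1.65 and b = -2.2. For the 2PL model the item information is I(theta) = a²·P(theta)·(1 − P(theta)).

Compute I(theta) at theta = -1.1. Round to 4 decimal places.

P = 1/(1+e^{-1.8150}) = 0.8600
P(1−P) = 0.8600 × 0.1400 = 0.1204
I = a² × P(1−P) = 1.65² × 0.1204 = 0.32786

0.3279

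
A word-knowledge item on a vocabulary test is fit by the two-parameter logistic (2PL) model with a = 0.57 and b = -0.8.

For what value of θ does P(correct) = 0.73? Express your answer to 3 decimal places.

P(θ) = 1 / (1 + exp(−a(θ − b)))
logit = ln(0.7300/0.2700) = 0.9946
θ = b + logit/(a) = -0.8 + 0.9946/0.5700 = 0.9450

0.945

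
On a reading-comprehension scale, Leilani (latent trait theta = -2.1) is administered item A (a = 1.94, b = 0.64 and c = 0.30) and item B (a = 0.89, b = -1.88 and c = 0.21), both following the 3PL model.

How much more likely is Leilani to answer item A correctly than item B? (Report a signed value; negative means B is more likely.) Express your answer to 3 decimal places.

P(theta) = c + (1 − c) · 1 / (1 + exp(−a(theta − b)))
P_A = 0.3034
P_B = 0.5665
P_A − P_B = -0.2630

-0.263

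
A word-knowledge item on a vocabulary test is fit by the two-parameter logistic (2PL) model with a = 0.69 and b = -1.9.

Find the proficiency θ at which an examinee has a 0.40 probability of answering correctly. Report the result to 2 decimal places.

P(θ) = 1 / (1 + exp(−a(θ − b)))
logit = ln(0.4000/0.6000) = -0.4055
θ = b + logit/(a) = -1.9 + (-0.4055)/0.6900 = -2.4876

-2.49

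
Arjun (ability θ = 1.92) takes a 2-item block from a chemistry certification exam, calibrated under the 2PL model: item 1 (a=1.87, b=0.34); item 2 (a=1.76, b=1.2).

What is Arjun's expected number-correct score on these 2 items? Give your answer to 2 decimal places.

P(θ) = 1 / (1 + exp(−a(θ − b)))
P_1 = 1/(1+e^{-2.9546}) = 0.9505
P_2 = 1/(1+e^{-1.2672}) = 0.7803
E[score] = 0.9505 + 0.7803 = 1.7307

1.73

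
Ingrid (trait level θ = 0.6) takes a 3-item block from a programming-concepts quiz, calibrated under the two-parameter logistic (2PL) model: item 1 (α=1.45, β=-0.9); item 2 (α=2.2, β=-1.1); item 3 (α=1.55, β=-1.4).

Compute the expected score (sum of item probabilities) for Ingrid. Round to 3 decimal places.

P(θ) = 1 / (1 + exp(−α(θ − β)))
P_1 = 1/(1+e^{-2.1750}) = 0.8980
P_2 = 1/(1+e^{-3.7400}) = 0.9768
P_3 = 1/(1+e^{-3.1000}) = 0.9569
E[score] = 0.8980 + 0.9768 + 0.9569 = 2.8317

2.832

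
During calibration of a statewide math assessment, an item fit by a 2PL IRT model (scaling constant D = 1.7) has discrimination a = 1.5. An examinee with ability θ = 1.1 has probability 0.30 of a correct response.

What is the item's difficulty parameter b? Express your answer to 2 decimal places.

1.43

P(θ) = 1 / (1 + exp(−D·a(θ − b)))
logit(0.30) = ln(0.30/0.70) = -0.8473
b = θ − logit/(1.7·a) = 1.1 − (-0.8473)/2.5500 = 1.4323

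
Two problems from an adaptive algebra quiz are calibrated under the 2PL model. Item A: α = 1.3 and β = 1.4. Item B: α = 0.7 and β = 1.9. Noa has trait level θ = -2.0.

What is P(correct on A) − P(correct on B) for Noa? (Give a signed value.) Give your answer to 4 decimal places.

P(θ) = 1 / (1 + exp(−α(θ − β)))
P_A = 0.0119
P_B = 0.0612
P_A − P_B = -0.0493

-0.0493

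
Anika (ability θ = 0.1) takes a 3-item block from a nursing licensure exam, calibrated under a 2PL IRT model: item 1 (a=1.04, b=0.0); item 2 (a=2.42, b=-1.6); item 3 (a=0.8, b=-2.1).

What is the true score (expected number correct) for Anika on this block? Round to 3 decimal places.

P(θ) = 1 / (1 + exp(−a(θ − b)))
P_1 = 1/(1+e^{-0.1040}) = 0.5260
P_2 = 1/(1+e^{-4.1140}) = 0.9839
P_3 = 1/(1+e^{-1.7600}) = 0.8532
E[score] = 0.5260 + 0.9839 + 0.8532 = 2.3631

2.363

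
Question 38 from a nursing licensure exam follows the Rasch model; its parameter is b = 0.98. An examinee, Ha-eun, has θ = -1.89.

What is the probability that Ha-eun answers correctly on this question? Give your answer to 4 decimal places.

P(θ) = 1 / (1 + exp(−(θ − b)))
Exponent: (-1.89 − 0.98) = -2.8700
1/(1 + e^{2.8700}) = 0.0537
P = 0.0537

0.0537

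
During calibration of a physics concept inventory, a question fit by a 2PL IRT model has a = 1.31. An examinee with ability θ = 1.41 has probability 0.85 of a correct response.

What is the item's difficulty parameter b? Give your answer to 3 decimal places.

0.086

P(θ) = 1 / (1 + exp(−a(θ − b)))
logit(0.85) = ln(0.85/0.15) = 1.7346
b = θ − logit/(a) = 1.41 − 1.7346/1.3100 = 0.0859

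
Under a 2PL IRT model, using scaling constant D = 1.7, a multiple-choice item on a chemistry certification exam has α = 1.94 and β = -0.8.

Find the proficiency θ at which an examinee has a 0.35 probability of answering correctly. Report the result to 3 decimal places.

P(θ) = 1 / (1 + exp(−D·α(θ − β)))
logit = ln(0.3500/0.6500) = -0.6190
θ = β + logit/(1.7·α) = -0.8 + (-0.6190)/3.2980 = -0.9877

-0.988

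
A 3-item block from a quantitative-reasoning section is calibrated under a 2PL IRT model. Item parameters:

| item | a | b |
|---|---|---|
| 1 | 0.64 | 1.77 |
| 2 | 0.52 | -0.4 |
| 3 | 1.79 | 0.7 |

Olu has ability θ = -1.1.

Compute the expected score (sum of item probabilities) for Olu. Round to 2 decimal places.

0.59

P(θ) = 1 / (1 + exp(−a(θ − b)))
P_1 = 1/(1+e^{1.8368}) = 0.1374
P_2 = 1/(1+e^{0.3640}) = 0.4100
P_3 = 1/(1+e^{3.2220}) = 0.0383
E[score] = 0.1374 + 0.4100 + 0.0383 = 0.5858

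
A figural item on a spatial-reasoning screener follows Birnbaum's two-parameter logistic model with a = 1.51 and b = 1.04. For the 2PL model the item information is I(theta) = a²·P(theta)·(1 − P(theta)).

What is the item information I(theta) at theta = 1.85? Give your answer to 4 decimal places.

P = 1/(1+e^{-1.2231}) = 0.7726
P(1−P) = 0.7726 × 0.2274 = 0.1757
I = a² × P(1−P) = 1.51² × 0.1757 = 0.40058

0.4006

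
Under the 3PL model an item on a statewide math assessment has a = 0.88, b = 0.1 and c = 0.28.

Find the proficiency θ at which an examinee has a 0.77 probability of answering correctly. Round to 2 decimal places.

P(θ) = c + (1 − c) · 1 / (1 + exp(−a(θ − b)))
Remove guessing floor: (0.77 − 0.28)/(1 − 0.28) = 0.6806
logit = ln(0.6806/0.3194) = 0.7563
θ = b + logit/(a) = 0.1 + 0.7563/0.8800 = 0.9595

0.96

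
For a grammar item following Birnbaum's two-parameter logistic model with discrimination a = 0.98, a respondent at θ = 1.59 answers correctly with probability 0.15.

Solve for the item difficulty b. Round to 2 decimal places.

P(θ) = 1 / (1 + exp(−a(θ − b)))
logit(0.15) = ln(0.15/0.85) = -1.7346
b = θ − logit/(a) = 1.59 − (-1.7346)/0.9800 = 3.3600

3.36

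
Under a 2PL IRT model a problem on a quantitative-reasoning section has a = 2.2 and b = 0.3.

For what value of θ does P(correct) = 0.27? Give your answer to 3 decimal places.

-0.152

P(θ) = 1 / (1 + exp(−a(θ − b)))
logit = ln(0.2700/0.7300) = -0.9946
θ = b + logit/(a) = 0.3 + (-0.9946)/2.2000 = -0.1521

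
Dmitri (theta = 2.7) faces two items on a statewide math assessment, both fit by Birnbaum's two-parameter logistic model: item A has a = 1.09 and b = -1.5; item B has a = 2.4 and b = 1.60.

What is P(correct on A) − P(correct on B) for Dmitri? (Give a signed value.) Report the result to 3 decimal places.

0.056

P(theta) = 1 / (1 + exp(−a(theta − b)))
P_A = 0.9898
P_B = 0.9334
P_A − P_B = 0.0564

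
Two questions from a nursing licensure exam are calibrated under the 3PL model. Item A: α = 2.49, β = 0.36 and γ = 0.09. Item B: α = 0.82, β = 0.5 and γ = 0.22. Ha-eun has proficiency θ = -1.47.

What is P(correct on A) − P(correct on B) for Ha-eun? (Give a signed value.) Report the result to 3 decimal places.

P(θ) = γ + (1 − γ) · 1 / (1 + exp(−α(θ − β)))
P_A = 0.0995
P_B = 0.3494
P_A − P_B = -0.2499

-0.250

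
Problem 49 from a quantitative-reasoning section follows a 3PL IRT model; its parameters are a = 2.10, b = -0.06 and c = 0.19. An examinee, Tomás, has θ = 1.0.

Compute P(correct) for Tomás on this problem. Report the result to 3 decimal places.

0.921

P(θ) = c + (1 − c) · 1 / (1 + exp(−a(θ − b)))
Exponent: 2.10 × (1.0 − (-0.06)) = 2.2260
1/(1 + e^{-2.2260}) = 0.9026
P = 0.19 + 0.81 × 0.9026 = 0.9211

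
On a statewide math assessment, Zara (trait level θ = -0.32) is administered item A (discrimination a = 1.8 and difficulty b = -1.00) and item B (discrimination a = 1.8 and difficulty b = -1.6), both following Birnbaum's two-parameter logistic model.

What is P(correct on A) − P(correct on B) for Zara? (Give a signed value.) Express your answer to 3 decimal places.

P(θ) = 1 / (1 + exp(−a(θ − b)))
P_A = 0.7728
P_B = 0.9092
P_A − P_B = -0.1364

-0.136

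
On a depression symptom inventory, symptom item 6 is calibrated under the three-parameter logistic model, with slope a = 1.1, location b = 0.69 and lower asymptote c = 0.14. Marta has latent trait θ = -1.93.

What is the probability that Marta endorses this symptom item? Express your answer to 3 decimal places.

0.186

P(θ) = c + (1 − c) · 1 / (1 + exp(−a(θ − b)))
Exponent: 1.1 × (-1.93 − 0.69) = -2.8820
1/(1 + e^{2.8820}) = 0.0531
P = 0.14 + 0.86 × 0.0531 = 0.1856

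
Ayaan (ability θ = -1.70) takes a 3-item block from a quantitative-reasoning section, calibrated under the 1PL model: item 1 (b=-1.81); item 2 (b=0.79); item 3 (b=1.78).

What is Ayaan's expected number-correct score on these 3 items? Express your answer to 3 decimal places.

P(θ) = 1 / (1 + exp(−(θ − b)))
P_1 = 1/(1+e^{-0.1100}) = 0.5275
P_2 = 1/(1+e^{2.4900}) = 0.0766
P_3 = 1/(1+e^{3.4800}) = 0.0299
E[score] = 0.5275 + 0.0766 + 0.0299 = 0.6339

0.634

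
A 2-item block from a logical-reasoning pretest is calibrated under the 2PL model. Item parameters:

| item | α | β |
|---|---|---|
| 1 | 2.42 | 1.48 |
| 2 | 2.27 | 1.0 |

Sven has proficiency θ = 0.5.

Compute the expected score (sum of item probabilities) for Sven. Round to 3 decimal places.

P(θ) = 1 / (1 + exp(−α(θ − β)))
P_1 = 1/(1+e^{2.3716}) = 0.0854
P_2 = 1/(1+e^{1.1350}) = 0.2432
E[score] = 0.0854 + 0.2432 = 0.3286

0.329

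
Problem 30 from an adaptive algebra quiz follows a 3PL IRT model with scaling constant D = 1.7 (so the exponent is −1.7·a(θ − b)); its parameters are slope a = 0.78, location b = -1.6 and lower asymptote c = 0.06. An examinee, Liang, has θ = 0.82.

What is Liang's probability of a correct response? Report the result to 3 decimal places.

P(θ) = c + (1 − c) · 1 / (1 + exp(−D·a(θ − b)))
Exponent: 1.7 × 0.78 × (0.82 − (-1.6)) = 3.2089
1/(1 + e^{-3.2089}) = 0.9612
P = 0.06 + 0.94 × 0.9612 = 0.9635

0.963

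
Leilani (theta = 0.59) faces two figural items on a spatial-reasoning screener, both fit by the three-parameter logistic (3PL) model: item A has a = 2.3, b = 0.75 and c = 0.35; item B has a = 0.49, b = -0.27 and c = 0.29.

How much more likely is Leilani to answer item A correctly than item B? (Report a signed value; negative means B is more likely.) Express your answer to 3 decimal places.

-0.103

P(theta) = c + (1 − c) · 1 / (1 + exp(−a(theta − b)))
P_A = 0.6159
P_B = 0.7187
P_A − P_B = -0.1028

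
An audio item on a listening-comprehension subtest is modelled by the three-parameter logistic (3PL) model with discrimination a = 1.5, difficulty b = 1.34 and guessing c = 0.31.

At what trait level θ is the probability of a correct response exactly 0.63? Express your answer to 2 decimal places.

1.24

P(θ) = c + (1 − c) · 1 / (1 + exp(−a(θ − b)))
Remove guessing floor: (0.63 − 0.31)/(1 − 0.31) = 0.4638
logit = ln(0.4638/0.5362) = -0.1452
θ = b + logit/(a) = 1.34 + (-0.1452)/1.5000 = 1.2432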